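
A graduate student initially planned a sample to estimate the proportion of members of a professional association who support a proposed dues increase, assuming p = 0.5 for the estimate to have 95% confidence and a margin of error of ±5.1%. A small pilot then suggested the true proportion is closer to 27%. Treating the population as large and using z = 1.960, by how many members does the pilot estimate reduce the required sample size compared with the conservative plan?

Conservative (p = 0.5): n = 1.960² × 0.25 / 0.051² ≈ 369.24 → 370.
Using p = 0.27: p(1−p) = 0.1971, so n = 1.960² × 0.1971 / 0.051² ≈ 291.11 → 292.
Reduction: 370 − 292 = 78.

78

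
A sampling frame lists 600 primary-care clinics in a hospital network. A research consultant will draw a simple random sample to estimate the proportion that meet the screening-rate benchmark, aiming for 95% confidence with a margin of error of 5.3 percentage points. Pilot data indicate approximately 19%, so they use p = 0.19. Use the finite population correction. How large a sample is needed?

For 95% confidence, z = 1.96.
Unadjusted: n₀ = 1.96² × 0.19 × 0.81 / 0.053² ≈ 210.47, so n₀ = 211.
Finite population correction with N = 600: n = n₀ / (1 + (n₀−1)/N) = 211 / (1 + 210/600) = 211 / 1.3500 ≈ 156.30.
Rounding up, n = 157.

157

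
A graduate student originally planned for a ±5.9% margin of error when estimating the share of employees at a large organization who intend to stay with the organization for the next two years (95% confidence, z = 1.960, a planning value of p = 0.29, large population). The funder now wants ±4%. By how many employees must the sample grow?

267

At ±5.9%: n = 1.960² × 0.2059 / 0.059² ≈ 227.23 → 228.
At ±4%: n = 1.960² × 0.2059 / 0.040² ≈ 494.37 → 495.
Additional respondents: 495 − 228 = 267.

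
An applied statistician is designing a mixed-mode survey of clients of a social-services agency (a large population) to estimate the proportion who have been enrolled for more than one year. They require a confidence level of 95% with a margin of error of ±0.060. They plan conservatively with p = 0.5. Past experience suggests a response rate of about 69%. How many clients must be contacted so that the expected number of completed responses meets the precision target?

For 95% confidence, z = 1.960.
Completed interviews needed: n₀ = 1.960² × 0.2500 / 0.060² ≈ 266.78 → 267.
At a 69% response rate, contacts needed = 267 / 0.69 ≈ 386.96 → 387.

387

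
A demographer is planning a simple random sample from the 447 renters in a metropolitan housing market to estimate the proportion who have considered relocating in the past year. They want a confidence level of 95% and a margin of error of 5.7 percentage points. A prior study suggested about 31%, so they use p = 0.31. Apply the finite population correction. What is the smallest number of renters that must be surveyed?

162

For 95% confidence, z = 1.96.
Unadjusted: n₀ = 1.96² × 0.31 × 0.69 / 0.057² ≈ 252.91, so n₀ = 253.
Finite population correction with N = 447: n = n₀ / (1 + (n₀−1)/N) = 253 / (1 + 252/447) = 253 / 1.5638 ≈ 161.79.
Rounding up, n = 162.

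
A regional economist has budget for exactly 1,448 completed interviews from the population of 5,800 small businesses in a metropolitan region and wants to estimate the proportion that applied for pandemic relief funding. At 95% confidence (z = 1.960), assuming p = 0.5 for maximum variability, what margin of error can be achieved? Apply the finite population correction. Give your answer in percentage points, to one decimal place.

Finite-population factor: (N−n)/(N−1) = (5800−1448)/(5800−1) = 0.7505.
SE(p̂) = √[p(1−p)/n · (N−n)/(N−1)] = √[0.2500/1448 × 0.7505] = 0.01138.
E = z × SE = 1.960 × 0.01138 = 0.02231 ≈ 2.2 percentage points.

2.2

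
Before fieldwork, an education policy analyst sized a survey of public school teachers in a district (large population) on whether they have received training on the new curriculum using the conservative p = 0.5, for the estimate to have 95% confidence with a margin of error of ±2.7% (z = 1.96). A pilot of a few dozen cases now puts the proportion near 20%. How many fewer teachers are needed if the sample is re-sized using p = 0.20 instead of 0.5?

Conservative (p = 0.5): n = 1.96² × 0.25 / 0.027² ≈ 1317.42 → 1318.
Using p = 0.20: p(1−p) = 0.1600, so n = 1.96² × 0.1600 / 0.027² ≈ 843.15 → 844.
Reduction: 1318 − 844 = 474.

474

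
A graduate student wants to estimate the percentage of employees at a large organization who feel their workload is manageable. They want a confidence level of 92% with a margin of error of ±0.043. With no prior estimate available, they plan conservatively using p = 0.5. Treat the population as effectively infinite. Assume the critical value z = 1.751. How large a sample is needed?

With p = 0.5, p(1−p) = 0.25.
n = z²·p(1−p)/E² = 1.751² × 0.2500 / 0.043² = 3.0660 × 0.2500 / 0.001849 ≈ 414.55.
Rounding up gives n = 415.

415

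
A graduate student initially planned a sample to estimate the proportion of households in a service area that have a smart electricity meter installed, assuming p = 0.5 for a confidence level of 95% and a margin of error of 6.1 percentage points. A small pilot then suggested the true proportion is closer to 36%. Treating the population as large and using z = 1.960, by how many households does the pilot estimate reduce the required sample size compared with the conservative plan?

Conservative (p = 0.5): n = 1.960² × 0.25 / 0.061² ≈ 258.10 → 259.
Using p = 0.36: p(1−p) = 0.2304, so n = 1.960² × 0.2304 / 0.061² ≈ 237.87 → 238.
Reduction: 259 − 238 = 21.

21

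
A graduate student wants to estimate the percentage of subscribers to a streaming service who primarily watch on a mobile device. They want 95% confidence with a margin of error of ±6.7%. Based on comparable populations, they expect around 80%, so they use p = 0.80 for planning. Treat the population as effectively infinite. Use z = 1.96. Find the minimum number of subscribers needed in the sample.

137

With p = 0.80, p(1−p) = 0.1600.
n = z²·p(1−p)/E² = 1.96² × 0.1600 / 0.067² = 3.8416 × 0.1600 / 0.004489 ≈ 136.92.
Rounding up gives n = 137.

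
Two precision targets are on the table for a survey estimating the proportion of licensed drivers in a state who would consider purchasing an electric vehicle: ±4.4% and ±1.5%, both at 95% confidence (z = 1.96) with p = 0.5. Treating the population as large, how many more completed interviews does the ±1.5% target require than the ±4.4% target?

3772

At ±4.4%: n = 1.96² × 0.2500 / 0.044² ≈ 496.07 → 497.
At ±1.5%: n = 1.96² × 0.2500 / 0.015² ≈ 4268.44 → 4269.
Additional respondents: 4269 − 497 = 3772.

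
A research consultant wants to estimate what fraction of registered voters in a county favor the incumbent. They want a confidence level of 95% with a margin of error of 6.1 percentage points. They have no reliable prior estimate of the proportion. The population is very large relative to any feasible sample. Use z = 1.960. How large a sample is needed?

With no prior estimate, use p = 0.5, giving p(1−p) = 0.25.
n = z²·p(1−p)/E² = 1.960² × 0.2500 / 0.061² = 3.8416 × 0.2500 / 0.003721 ≈ 258.10.
Rounding up gives n = 259.

259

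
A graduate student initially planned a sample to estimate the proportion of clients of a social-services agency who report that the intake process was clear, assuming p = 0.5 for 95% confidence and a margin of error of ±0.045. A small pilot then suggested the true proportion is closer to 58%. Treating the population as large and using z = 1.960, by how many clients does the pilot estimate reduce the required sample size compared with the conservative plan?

Conservative (p = 0.5): n = 1.960² × 0.25 / 0.045² ≈ 474.27 → 475.
Using p = 0.58: p(1−p) = 0.2436, so n = 1.960² × 0.2436 / 0.045² ≈ 462.13 → 463.
Reduction: 475 − 463 = 12.

12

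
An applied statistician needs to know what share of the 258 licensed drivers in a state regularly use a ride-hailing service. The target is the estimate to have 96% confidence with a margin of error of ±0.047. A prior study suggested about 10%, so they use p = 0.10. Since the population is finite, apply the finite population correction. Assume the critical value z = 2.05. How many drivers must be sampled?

Unadjusted: n₀ = 2.05² × 0.10 × 0.90 / 0.047² ≈ 171.22, so n₀ = 172.
Finite population correction with N = 258: n = n₀ / (1 + (n₀−1)/N) = 172 / (1 + 171/258) = 172 / 1.6628 ≈ 103.44.
Rounding up, n = 104.

104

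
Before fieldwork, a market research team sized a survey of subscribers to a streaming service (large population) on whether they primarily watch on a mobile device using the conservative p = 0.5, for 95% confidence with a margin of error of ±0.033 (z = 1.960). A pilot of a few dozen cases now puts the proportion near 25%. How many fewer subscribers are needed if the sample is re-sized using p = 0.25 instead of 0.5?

220

Conservative (p = 0.5): n = 1.960² × 0.25 / 0.033² ≈ 881.91 → 882.
Using p = 0.25: p(1−p) = 0.1875, so n = 1.960² × 0.1875 / 0.033² ≈ 661.43 → 662.
Reduction: 882 − 662 = 220.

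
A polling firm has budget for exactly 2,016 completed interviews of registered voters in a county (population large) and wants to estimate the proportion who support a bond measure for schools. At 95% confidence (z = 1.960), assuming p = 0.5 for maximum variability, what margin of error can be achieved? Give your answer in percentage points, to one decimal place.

SE(p̂) = √[p(1−p)/n] = √[0.2500/2016] = 0.01114.
E = z × SE = 1.960 × 0.01114 = 0.02183, or 2.2 percentage points.

2.2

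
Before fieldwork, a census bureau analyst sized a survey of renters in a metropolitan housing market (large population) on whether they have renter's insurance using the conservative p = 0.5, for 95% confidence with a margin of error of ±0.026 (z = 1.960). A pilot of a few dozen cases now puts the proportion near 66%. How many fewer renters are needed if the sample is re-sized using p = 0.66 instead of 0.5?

Conservative (p = 0.5): n = 1.960² × 0.25 / 0.026² ≈ 1420.71 → 1421.
Using p = 0.66: p(1−p) = 0.2244, so n = 1.960² × 0.2244 / 0.026² ≈ 1275.23 → 1276.
Reduction: 1421 − 1276 = 145.

145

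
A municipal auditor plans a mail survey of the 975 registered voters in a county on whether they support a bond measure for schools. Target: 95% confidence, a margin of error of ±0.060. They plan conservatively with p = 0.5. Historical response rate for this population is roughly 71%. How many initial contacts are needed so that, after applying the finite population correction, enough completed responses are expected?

For 95% confidence, z = 1.960.
Completed interviews needed (unadjusted): n₀ = 1.960² × 0.2500 / 0.060² ≈ 266.78 → 267.
FPC for N = 975: n = 267 / (1 + 266/975) = 267 / 1.2728 ≈ 209.77 → 210.
At a 71% response rate, contacts needed = 210 / 0.71 ≈ 295.77 → 296.

296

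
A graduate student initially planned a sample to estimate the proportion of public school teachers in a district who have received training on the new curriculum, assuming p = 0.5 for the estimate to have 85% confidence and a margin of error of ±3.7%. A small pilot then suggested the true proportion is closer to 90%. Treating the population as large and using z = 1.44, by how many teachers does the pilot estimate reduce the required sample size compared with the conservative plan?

242

Conservative (p = 0.5): n = 1.44² × 0.25 / 0.037² ≈ 378.67 → 379.
Using p = 0.90: p(1−p) = 0.0900, so n = 1.44² × 0.0900 / 0.037² ≈ 136.32 → 137.
Reduction: 379 − 137 = 242.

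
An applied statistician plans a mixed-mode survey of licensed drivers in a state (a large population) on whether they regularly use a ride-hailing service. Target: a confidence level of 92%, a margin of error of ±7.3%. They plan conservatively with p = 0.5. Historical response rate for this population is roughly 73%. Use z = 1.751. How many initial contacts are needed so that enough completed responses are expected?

Completed interviews needed: n₀ = 1.751² × 0.2500 / 0.073² ≈ 143.84 → 144.
At a 73% response rate, contacts needed = 144 / 0.73 ≈ 197.26 → 198.

198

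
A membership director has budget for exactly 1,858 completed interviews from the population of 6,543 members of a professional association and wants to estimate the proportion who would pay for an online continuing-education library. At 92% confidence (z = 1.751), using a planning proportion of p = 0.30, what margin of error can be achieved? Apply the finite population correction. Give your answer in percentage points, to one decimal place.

1.6

Finite-population factor: (N−n)/(N−1) = (6543−1858)/(6543−1) = 0.7161.
SE(p̂) = √[p(1−p)/n · (N−n)/(N−1)] = √[0.2100/1858 × 0.7161] = 0.00900.
E = z × SE = 1.751 × 0.00900 = 0.01575 ≈ 1.6 percentage points.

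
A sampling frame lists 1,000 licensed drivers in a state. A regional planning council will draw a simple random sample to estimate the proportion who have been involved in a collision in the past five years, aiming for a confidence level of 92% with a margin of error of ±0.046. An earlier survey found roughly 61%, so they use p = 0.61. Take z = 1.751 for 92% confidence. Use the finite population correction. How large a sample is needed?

257

Unadjusted: n₀ = 1.751² × 0.61 × 0.39 / 0.046² ≈ 344.71, so n₀ = 345.
Finite population correction with N = 1,000: n = n₀ / (1 + (n₀−1)/N) = 345 / (1 + 344/1000) = 345 / 1.3440 ≈ 256.70.
Rounding up, n = 257.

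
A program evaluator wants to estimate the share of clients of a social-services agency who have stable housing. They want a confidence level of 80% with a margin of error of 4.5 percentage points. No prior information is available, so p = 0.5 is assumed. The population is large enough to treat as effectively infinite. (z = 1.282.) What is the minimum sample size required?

With p = 0.5, p(1−p) = 0.25.
n = z²·p(1−p)/E² = 1.282² × 0.2500 / 0.045² = 1.6435 × 0.2500 / 0.002025 ≈ 202.90.
Rounding up gives n = 203.

203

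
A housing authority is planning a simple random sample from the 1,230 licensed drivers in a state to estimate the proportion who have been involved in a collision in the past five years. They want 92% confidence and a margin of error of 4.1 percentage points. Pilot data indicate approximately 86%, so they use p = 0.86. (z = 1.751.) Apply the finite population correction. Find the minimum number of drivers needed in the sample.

Unadjusted: n₀ = 1.751² × 0.86 × 0.14 / 0.041² ≈ 219.60, so n₀ = 220.
Finite population correction with N = 1,230: n = n₀ / (1 + (n₀−1)/N) = 220 / (1 + 219/1230) = 220 / 1.1780 ≈ 186.75.
Rounding up, n = 187.

187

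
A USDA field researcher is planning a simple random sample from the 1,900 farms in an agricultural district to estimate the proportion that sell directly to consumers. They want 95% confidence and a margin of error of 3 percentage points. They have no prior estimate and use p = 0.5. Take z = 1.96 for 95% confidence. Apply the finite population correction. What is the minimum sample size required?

Unadjusted: n₀ = 1.96² × 0.50 × 0.50 / 0.030² ≈ 1067.11, so n₀ = 1068.
Finite population correction with N = 1,900: n = n₀ / (1 + (n₀−1)/N) = 1068 / (1 + 1067/1900) = 1068 / 1.5616 ≈ 683.92.
Rounding up, n = 684.

684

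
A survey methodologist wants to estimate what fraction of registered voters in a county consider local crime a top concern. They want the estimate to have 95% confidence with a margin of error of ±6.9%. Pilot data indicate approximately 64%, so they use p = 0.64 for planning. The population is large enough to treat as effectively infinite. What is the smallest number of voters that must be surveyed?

186

For 95% confidence, z = 1.96.
With p = 0.64, p(1−p) = 0.2304.
n = z²·p(1−p)/E² = 1.96² × 0.2304 / 0.069² = 3.8416 × 0.2304 / 0.004761 ≈ 185.91.
Rounding up gives n = 186.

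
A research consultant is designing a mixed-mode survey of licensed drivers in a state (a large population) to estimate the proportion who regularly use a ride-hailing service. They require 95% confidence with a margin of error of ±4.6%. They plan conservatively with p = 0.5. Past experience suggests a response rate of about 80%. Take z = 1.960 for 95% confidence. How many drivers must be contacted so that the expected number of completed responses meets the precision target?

Completed interviews needed: n₀ = 1.960² × 0.2500 / 0.046² ≈ 453.88 → 454.
At an 80% response rate, contacts needed = 454 / 0.80 ≈ 567.50 → 568.

568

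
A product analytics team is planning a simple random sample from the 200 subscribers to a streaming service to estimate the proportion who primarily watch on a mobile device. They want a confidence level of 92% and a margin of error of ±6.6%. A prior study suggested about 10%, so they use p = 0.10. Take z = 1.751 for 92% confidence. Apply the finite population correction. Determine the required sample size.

Unadjusted: n₀ = 1.751² × 0.10 × 0.90 / 0.066² ≈ 63.35, so n₀ = 64.
Finite population correction with N = 200: n = n₀ / (1 + (n₀−1)/N) = 64 / (1 + 63/200) = 64 / 1.3150 ≈ 48.67.
Rounding up, n = 49.

49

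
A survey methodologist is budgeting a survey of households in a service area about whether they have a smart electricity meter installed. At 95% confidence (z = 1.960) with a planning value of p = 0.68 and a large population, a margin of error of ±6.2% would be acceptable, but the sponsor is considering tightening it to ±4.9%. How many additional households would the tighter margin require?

At ±6.2%: n = 1.960² × 0.2176 / 0.062² ≈ 217.46 → 218.
At ±4.9%: n = 1.960² × 0.2176 / 0.049² ≈ 348.16 → 349.
Additional respondents: 349 − 218 = 131.

131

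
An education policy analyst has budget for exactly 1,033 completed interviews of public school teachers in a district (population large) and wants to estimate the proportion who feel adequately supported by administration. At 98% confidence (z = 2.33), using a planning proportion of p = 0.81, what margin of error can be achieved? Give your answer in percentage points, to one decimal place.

SE(p̂) = √[p(1−p)/n] = √[0.1539/1033] = 0.01221.
E = z × SE = 2.33 × 0.01221 = 0.02844, or 2.8 percentage points.

2.8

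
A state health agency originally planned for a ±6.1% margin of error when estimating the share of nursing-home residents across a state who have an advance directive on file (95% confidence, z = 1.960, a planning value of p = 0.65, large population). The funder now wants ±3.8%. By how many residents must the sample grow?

At ±6.1%: n = 1.960² × 0.2275 / 0.061² ≈ 234.87 → 235.
At ±3.8%: n = 1.960² × 0.2275 / 0.038² ≈ 605.24 → 606.
Additional respondents: 606 − 235 = 371.

371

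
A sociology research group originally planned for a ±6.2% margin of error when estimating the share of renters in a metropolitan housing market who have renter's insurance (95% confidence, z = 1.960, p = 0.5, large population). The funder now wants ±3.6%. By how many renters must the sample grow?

At ±6.2%: n = 1.960² × 0.2500 / 0.062² ≈ 249.84 → 250.
At ±3.6%: n = 1.960² × 0.2500 / 0.036² ≈ 741.05 → 742.
Additional respondents: 742 − 250 = 492.

492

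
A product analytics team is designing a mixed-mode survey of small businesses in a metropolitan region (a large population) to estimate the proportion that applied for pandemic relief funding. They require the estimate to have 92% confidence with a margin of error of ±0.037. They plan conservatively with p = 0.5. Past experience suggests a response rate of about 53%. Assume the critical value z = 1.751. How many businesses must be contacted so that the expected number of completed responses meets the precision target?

1057

Completed interviews needed: n₀ = 1.751² × 0.2500 / 0.037² ≈ 559.90 → 560.
At a 53% response rate, contacts needed = 560 / 0.53 ≈ 1056.60 → 1057.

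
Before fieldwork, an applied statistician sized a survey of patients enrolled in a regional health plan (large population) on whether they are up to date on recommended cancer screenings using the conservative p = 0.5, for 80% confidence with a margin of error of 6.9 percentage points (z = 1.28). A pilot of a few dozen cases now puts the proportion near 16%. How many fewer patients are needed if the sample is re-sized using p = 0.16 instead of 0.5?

40

Conservative (p = 0.5): n = 1.28² × 0.25 / 0.069² ≈ 86.03 → 87.
Using p = 0.16: p(1−p) = 0.1344, so n = 1.28² × 0.1344 / 0.069² ≈ 46.25 → 47.
Reduction: 87 − 47 = 40.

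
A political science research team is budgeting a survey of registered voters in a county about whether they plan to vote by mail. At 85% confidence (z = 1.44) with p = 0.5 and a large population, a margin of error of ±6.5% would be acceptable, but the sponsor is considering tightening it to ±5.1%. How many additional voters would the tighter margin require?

At ±6.5%: n = 1.44² × 0.2500 / 0.065² ≈ 122.70 → 123.
At ±5.1%: n = 1.44² × 0.2500 / 0.051² ≈ 199.31 → 200.
Additional respondents: 200 − 123 = 77.

77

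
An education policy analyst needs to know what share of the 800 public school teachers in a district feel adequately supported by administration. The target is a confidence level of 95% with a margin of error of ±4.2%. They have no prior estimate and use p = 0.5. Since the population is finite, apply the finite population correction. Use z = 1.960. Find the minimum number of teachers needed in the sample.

325

Unadjusted: n₀ = 1.960² × 0.50 × 0.50 / 0.042² ≈ 544.44, so n₀ = 545.
Finite population correction with N = 800: n = n₀ / (1 + (n₀−1)/N) = 545 / (1 + 544/800) = 545 / 1.6800 ≈ 324.40.
Rounding up, n = 325.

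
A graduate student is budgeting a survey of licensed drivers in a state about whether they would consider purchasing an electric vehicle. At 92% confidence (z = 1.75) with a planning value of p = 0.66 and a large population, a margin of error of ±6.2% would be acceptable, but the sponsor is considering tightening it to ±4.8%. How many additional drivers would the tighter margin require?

120

At ±6.2%: n = 1.75² × 0.2244 / 0.062² ≈ 178.78 → 179.
At ±4.8%: n = 1.75² × 0.2244 / 0.048² ≈ 298.27 → 299.
Additional respondents: 299 − 179 = 120.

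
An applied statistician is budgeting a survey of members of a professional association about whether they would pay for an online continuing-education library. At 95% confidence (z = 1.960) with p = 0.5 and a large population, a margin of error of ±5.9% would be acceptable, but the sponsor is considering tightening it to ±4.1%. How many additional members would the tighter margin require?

At ±5.9%: n = 1.960² × 0.2500 / 0.059² ≈ 275.90 → 276.
At ±4.1%: n = 1.960² × 0.2500 / 0.041² ≈ 571.33 → 572.
Additional respondents: 572 − 276 = 296.

296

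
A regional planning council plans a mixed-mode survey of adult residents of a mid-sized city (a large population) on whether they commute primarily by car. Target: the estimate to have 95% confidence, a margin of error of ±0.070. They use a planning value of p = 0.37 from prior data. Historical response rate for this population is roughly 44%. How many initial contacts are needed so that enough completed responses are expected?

416

For 95% confidence, z = 1.96.
Completed interviews needed: n₀ = 1.96² × 0.2331 / 0.070² ≈ 182.75 → 183.
At a 44% response rate, contacts needed = 183 / 0.44 ≈ 415.91 → 416.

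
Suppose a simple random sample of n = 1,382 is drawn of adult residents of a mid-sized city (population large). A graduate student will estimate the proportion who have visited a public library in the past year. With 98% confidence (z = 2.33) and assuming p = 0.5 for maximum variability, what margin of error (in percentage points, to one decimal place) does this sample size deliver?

3.1

SE(p̂) = √[p(1−p)/n] = √[0.2500/1382] = 0.01345.
E = z × SE = 2.33 × 0.01345 = 0.03134, or 3.1 percentage points.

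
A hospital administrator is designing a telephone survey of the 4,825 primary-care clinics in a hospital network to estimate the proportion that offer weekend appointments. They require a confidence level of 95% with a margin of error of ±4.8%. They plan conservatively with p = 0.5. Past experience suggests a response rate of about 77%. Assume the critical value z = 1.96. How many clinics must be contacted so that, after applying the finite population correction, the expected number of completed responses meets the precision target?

Completed interviews needed (unadjusted): n₀ = 1.96² × 0.2500 / 0.048² ≈ 416.84 → 417.
FPC for N = 4,825: n = 417 / (1 + 416/4825) = 417 / 1.0862 ≈ 383.90 → 384.
At a 77% response rate, contacts needed = 384 / 0.77 ≈ 498.70 → 499.

499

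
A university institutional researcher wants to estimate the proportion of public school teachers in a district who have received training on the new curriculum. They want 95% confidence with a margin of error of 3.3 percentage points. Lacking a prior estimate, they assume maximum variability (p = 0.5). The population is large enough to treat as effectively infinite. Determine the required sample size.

For 95% confidence, z = 1.960.
With p = 0.5, p(1−p) = 0.25.
n = z²·p(1−p)/E² = 1.960² × 0.2500 / 0.033² = 3.8416 × 0.2500 / 0.001089 ≈ 881.91.
Rounding up gives n = 882.

882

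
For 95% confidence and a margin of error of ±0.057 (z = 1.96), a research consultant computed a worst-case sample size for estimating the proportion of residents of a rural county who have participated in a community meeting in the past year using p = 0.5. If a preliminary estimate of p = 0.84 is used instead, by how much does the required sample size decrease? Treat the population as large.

137

Conservative (p = 0.5): n = 1.96² × 0.25 / 0.057² ≈ 295.60 → 296.
Using p = 0.84: p(1−p) = 0.1344, so n = 1.96² × 0.1344 / 0.057² ≈ 158.91 → 159.
Reduction: 296 − 159 = 137.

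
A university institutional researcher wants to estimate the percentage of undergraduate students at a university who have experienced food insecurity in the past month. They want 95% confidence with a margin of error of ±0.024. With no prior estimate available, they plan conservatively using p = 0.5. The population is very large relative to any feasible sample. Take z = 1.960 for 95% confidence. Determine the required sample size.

1668

With p = 0.5, p(1−p) = 0.25.
n = z²·p(1−p)/E² = 1.960² × 0.2500 / 0.024² = 3.8416 × 0.2500 / 0.000576 ≈ 1667.36.
Rounding up gives n = 1668.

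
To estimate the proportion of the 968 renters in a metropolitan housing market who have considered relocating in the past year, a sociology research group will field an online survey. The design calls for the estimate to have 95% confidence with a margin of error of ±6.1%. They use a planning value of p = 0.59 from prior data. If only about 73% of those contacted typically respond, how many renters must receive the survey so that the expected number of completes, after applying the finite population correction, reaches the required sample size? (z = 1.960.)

Completed interviews needed (unadjusted): n₀ = 1.960² × 0.2419 / 0.061² ≈ 249.74 → 250.
FPC for N = 968: n = 250 / (1 + 249/968) = 250 / 1.2572 ≈ 198.85 → 199.
At a 73% response rate, contacts needed = 199 / 0.73 ≈ 272.60 → 273.

273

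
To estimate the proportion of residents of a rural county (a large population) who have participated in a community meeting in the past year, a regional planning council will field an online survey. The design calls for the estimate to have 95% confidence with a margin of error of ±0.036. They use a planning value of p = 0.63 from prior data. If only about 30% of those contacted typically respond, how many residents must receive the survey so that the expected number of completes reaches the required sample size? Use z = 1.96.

Completed interviews needed: n₀ = 1.96² × 0.2331 / 0.036² ≈ 690.95 → 691.
At a 30% response rate, contacts needed = 691 / 0.30 ≈ 2303.33 → 2304.

2304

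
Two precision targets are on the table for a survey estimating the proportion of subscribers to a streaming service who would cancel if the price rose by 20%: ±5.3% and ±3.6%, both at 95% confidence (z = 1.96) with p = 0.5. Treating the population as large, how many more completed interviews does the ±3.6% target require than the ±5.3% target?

At ±5.3%: n = 1.96² × 0.2500 / 0.053² ≈ 341.90 → 342.
At ±3.6%: n = 1.96² × 0.2500 / 0.036² ≈ 741.05 → 742.
Additional respondents: 742 − 342 = 400.

400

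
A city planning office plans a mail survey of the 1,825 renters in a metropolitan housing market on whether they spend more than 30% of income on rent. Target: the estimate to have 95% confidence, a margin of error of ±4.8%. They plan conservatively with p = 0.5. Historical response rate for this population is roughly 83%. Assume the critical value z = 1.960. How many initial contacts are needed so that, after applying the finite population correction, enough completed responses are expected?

Completed interviews needed (unadjusted): n₀ = 1.960² × 0.2500 / 0.048² ≈ 416.84 → 417.
FPC for N = 1,825: n = 417 / (1 + 416/1825) = 417 / 1.2279 ≈ 339.59 → 340.
At an 83% response rate, contacts needed = 340 / 0.83 ≈ 409.64 → 410.

410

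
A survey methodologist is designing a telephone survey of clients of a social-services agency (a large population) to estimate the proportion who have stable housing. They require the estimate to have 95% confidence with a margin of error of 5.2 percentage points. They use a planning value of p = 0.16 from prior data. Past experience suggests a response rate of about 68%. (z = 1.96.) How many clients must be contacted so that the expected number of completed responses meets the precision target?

Completed interviews needed: n₀ = 1.96² × 0.1344 / 0.052² ≈ 190.94 → 191.
At a 68% response rate, contacts needed = 191 / 0.68 ≈ 280.88 → 281.

281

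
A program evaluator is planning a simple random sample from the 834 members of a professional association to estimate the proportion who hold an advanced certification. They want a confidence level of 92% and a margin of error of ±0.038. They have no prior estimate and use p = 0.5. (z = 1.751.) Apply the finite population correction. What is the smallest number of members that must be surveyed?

325

Unadjusted: n₀ = 1.751² × 0.50 × 0.50 / 0.038² ≈ 530.82, so n₀ = 531.
Finite population correction with N = 834: n = n₀ / (1 + (n₀−1)/N) = 531 / (1 + 530/834) = 531 / 1.6355 ≈ 324.67.
Rounding up, n = 325.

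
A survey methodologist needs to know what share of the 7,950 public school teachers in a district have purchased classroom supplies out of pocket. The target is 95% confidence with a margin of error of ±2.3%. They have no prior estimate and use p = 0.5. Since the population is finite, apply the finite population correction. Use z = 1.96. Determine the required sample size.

1479

Unadjusted: n₀ = 1.96² × 0.50 × 0.50 / 0.023² ≈ 1815.50, so n₀ = 1816.
Finite population correction with N = 7,950: n = n₀ / (1 + (n₀−1)/N) = 1816 / (1 + 1815/7950) = 1816 / 1.2283 ≈ 1478.46.
Rounding up, n = 1479.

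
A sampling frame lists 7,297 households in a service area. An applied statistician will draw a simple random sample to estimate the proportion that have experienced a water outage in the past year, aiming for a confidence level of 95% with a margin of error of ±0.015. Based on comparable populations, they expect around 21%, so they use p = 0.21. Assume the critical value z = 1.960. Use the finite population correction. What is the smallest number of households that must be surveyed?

2041

Unadjusted: n₀ = 1.960² × 0.21 × 0.79 / 0.015² ≈ 2832.54, so n₀ = 2833.
Finite population correction with N = 7,297: n = n₀ / (1 + (n₀−1)/N) = 2833 / (1 + 2832/7297) = 2833 / 1.3881 ≈ 2040.91.
Rounding up, n = 2041.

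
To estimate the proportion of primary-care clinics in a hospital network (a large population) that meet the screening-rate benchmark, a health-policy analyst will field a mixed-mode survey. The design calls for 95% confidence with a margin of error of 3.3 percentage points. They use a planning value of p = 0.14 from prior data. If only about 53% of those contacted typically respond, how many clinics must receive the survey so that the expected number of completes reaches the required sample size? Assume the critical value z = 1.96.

802

Completed interviews needed: n₀ = 1.96² × 0.1204 / 0.033² ≈ 424.73 → 425.
At a 53% response rate, contacts needed = 425 / 0.53 ≈ 801.89 → 802.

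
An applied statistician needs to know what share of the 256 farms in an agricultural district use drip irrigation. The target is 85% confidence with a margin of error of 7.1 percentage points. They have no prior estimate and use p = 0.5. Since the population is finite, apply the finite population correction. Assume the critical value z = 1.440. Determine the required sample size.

Unadjusted: n₀ = 1.440² × 0.50 × 0.50 / 0.071² ≈ 102.84, so n₀ = 103.
Finite population correction with N = 256: n = n₀ / (1 + (n₀−1)/N) = 103 / (1 + 102/256) = 103 / 1.3984 ≈ 73.65.
Rounding up, n = 74.

74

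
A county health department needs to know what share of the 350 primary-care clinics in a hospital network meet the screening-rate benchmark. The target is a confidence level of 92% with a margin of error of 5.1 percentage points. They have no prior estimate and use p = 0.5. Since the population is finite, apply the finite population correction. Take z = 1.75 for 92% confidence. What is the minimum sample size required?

161

Unadjusted: n₀ = 1.75² × 0.50 × 0.50 / 0.051² ≈ 294.36, so n₀ = 295.
Finite population correction with N = 350: n = n₀ / (1 + (n₀−1)/N) = 295 / (1 + 294/350) = 295 / 1.8400 ≈ 160.33.
Rounding up, n = 161.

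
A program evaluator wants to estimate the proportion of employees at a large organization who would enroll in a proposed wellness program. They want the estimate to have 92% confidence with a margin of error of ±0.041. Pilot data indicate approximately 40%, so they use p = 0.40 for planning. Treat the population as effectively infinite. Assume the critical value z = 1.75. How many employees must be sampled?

438

With p = 0.40, p(1−p) = 0.2400.
n = z²·p(1−p)/E² = 1.75² × 0.2400 / 0.041² = 3.0625 × 0.2400 / 0.001681 ≈ 437.24.
Rounding up gives n = 438.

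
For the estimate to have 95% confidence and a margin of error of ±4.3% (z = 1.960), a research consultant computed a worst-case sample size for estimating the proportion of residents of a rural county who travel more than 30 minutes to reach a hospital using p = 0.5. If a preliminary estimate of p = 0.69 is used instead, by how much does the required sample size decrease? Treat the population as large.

Conservative (p = 0.5): n = 1.960² × 0.25 / 0.043² ≈ 519.42 → 520.
Using p = 0.69: p(1−p) = 0.2139, so n = 1.960² × 0.2139 / 0.043² ≈ 444.41 → 445.
Reduction: 520 − 445 = 75.

75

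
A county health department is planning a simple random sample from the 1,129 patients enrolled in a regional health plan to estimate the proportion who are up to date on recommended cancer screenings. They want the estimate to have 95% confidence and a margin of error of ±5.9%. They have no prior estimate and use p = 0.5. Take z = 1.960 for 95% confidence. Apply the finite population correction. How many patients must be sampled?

Unadjusted: n₀ = 1.960² × 0.50 × 0.50 / 0.059² ≈ 275.90, so n₀ = 276.
Finite population correction with N = 1,129: n = n₀ / (1 + (n₀−1)/N) = 276 / (1 + 275/1129) = 276 / 1.2436 ≈ 221.94.
Rounding up, n = 222.

222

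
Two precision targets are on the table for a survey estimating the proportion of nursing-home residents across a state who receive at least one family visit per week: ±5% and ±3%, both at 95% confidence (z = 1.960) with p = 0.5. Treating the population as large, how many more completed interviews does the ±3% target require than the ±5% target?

At ±5%: n = 1.960² × 0.2500 / 0.050² ≈ 384.16 → 385.
At ±3%: n = 1.960² × 0.2500 / 0.030² ≈ 1067.11 → 1068.
Additional respondents: 1068 − 385 = 683.

683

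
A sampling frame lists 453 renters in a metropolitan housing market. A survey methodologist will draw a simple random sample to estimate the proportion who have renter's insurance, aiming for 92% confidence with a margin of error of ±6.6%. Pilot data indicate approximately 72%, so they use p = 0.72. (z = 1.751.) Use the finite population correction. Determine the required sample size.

109

Unadjusted: n₀ = 1.751² × 0.72 × 0.28 / 0.066² ≈ 141.90, so n₀ = 142.
Finite population correction with N = 453: n = n₀ / (1 + (n₀−1)/N) = 142 / (1 + 141/453) = 142 / 1.3113 ≈ 108.29.
Rounding up, n = 109.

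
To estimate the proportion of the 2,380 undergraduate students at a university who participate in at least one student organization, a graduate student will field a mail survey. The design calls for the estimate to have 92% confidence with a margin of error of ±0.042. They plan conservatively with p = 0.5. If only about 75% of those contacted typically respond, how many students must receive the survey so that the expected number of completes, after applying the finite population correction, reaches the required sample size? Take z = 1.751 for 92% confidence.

Completed interviews needed (unadjusted): n₀ = 1.751² × 0.2500 / 0.042² ≈ 434.52 → 435.
FPC for N = 2,380: n = 435 / (1 + 434/2380) = 435 / 1.1824 ≈ 367.91 → 368.
At a 75% response rate, contacts needed = 368 / 0.75 ≈ 490.67 → 491.

491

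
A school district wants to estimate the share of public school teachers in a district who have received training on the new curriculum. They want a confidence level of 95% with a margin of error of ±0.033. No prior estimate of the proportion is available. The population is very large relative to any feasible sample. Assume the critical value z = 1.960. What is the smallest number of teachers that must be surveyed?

882

With no prior estimate, use p = 0.5, giving p(1−p) = 0.25.
n = z²·p(1−p)/E² = 1.960² × 0.2500 / 0.033² = 3.8416 × 0.2500 / 0.001089 ≈ 881.91.
Rounding up gives n = 882.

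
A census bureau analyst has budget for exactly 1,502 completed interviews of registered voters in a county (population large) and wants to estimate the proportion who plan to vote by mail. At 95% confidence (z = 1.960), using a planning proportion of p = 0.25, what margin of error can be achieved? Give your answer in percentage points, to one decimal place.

2.2

SE(p̂) = √[p(1−p)/n] = √[0.1875/1502] = 0.01117.
E = z × SE = 1.960 × 0.01117 = 0.02190, or 2.2 percentage points.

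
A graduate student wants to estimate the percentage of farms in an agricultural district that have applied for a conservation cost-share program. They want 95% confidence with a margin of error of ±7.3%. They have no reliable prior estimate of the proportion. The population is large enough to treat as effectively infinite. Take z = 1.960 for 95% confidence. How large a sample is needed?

181

With no prior estimate, use p = 0.5, giving p(1−p) = 0.25.
n = z²·p(1−p)/E² = 1.960² × 0.2500 / 0.073² = 3.8416 × 0.2500 / 0.005329 ≈ 180.22.
Rounding up gives n = 181.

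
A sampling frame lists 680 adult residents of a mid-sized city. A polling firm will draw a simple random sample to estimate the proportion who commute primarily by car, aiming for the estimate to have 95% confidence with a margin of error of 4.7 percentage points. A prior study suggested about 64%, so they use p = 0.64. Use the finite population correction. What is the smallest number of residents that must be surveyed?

253

For 95% confidence, z = 1.960.
Unadjusted: n₀ = 1.960² × 0.64 × 0.36 / 0.047² ≈ 400.68, so n₀ = 401.
Finite population correction with N = 680: n = n₀ / (1 + (n₀−1)/N) = 401 / (1 + 400/680) = 401 / 1.5882 ≈ 252.48.
Rounding up, n = 253.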